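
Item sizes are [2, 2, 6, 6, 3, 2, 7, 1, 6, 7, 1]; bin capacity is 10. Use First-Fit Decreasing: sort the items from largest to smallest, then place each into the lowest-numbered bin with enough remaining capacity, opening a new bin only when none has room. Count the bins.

Sorted descending: 7, 7, 6, 6, 6, 3, 2, 2, 2, 1, 1.
Put 7 in bin 1; 3 remain.
Put 7 in bin 2; 3 remain.
Put 6 in bin 3; 4 remain.
Put 6 in bin 4; 4 remain.
Put 6 in bin 5; 4 remain.
Put 3 in bin 1; 0 remain.
Put 2 in bin 2; 1 remain.
Put 2 in bin 3; 2 remain.
Put 2 in bin 3; 0 remain.
Put 1 in bin 2; 0 remain.
Put 1 in bin 4; 3 remain.

5 bins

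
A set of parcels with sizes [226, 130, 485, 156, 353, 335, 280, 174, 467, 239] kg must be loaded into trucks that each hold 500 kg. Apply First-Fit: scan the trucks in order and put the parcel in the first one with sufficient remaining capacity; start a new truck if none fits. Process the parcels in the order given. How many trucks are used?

226 kg → truck 1 (remaining 274 kg)
130 kg → truck 1 (remaining 144 kg)
485 kg → truck 2 (remaining 15 kg)
156 kg → truck 3 (remaining 344 kg)
353 kg → truck 4 (remaining 147 kg)
335 kg → truck 3 (remaining 9 kg)
280 kg → truck 5 (remaining 220 kg)
174 kg → truck 5 (remaining 46 kg)
467 kg → truck 6 (remaining 33 kg)
239 kg → truck 7 (remaining 261 kg)
Final trucks: [226,130] [485] [156,335] [353] [280,174] [467] [239].

7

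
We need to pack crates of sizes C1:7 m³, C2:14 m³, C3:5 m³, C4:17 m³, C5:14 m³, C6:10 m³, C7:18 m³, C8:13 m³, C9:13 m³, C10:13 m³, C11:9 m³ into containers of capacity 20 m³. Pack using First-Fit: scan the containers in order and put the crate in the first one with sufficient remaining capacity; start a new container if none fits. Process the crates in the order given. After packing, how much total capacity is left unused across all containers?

C1 (7 m³) → container 1 (remaining 13 m³)
C2 (14 m³) → container 2 (remaining 6 m³)
C3 (5 m³) → container 1 (remaining 8 m³)
C4 (17 m³) → container 3 (remaining 3 m³)
C5 (14 m³) → container 4 (remaining 6 m³)
C6 (10 m³) → container 5 (remaining 10 m³)
C7 (18 m³) → container 6 (remaining 2 m³)
C8 (13 m³) → container 7 (remaining 7 m³)
C9 (13 m³) → container 8 (remaining 7 m³)
C10 (13 m³) → container 9 (remaining 7 m³)
C11 (9 m³) → container 5 (remaining 1 m³)
9 containers × 20 m³ = 180 m³; used 133 m³; unused 47 m³.

47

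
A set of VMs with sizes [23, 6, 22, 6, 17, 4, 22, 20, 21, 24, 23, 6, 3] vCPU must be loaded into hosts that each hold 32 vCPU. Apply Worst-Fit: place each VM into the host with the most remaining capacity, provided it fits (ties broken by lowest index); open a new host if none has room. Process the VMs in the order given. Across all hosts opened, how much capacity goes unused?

59

host 1: place 23 vCPU, 9 vCPU left
host 1: place 6 vCPU, 3 vCPU left
host 2: place 22 vCPU, 10 vCPU left
host 2: place 6 vCPU, 4 vCPU left
host 3: place 17 vCPU, 15 vCPU left
host 3: place 4 vCPU, 11 vCPU left
host 4: place 22 vCPU, 10 vCPU left
host 5: place 20 vCPU, 12 vCPU left
host 6: place 21 vCPU, 11 vCPU left
host 7: place 24 vCPU, 8 vCPU left
host 8: place 23 vCPU, 9 vCPU left
host 5: place 6 vCPU, 6 vCPU left
host 3: place 3 vCPU, 8 vCPU left
8 hosts × 32 vCPU = 256 vCPU; used 197 vCPU; unused 59 vCPU.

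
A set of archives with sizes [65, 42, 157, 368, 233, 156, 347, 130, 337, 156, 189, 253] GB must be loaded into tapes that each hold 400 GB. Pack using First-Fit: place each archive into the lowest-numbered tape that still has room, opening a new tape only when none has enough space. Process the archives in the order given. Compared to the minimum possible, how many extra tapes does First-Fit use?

First-Fit: [65,42,157,130] [368] [233,156] [347] [337] [156,189] [253] → 7 tapes.
Total size 2433 GB; any packing needs at least ⌈2433/400⌉ = 7 tapes.
So 7 is already optimal.

0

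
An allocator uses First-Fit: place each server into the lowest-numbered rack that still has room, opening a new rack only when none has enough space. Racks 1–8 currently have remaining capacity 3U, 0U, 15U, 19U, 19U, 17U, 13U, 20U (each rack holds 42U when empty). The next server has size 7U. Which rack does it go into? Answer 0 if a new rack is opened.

Racks with room: rack 3 (15U), rack 4 (19U), rack 5 (19U), rack 6 (17U), rack 7 (13U), rack 8 (20U).
The first with room is rack 3.

3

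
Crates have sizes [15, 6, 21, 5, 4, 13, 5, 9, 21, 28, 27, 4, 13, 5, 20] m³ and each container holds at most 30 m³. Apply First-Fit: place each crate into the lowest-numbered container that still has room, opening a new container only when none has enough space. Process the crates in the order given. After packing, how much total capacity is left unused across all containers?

container 1: place 15 m³, 15 m³ left
container 1: place 6 m³, 9 m³ left
container 2: place 21 m³, 9 m³ left
container 1: place 5 m³, 4 m³ left
container 1: place 4 m³, 0 m³ left
container 3: place 13 m³, 17 m³ left
container 2: place 5 m³, 4 m³ left
container 3: place 9 m³, 8 m³ left
container 4: place 21 m³, 9 m³ left
container 5: place 28 m³, 2 m³ left
container 6: place 27 m³, 3 m³ left
container 2: place 4 m³, 0 m³ left
container 7: place 13 m³, 17 m³ left
container 3: place 5 m³, 3 m³ left
container 8: place 20 m³, 10 m³ left
8 containers × 30 m³ = 240 m³; used 196 m³; unused 44 m³.

44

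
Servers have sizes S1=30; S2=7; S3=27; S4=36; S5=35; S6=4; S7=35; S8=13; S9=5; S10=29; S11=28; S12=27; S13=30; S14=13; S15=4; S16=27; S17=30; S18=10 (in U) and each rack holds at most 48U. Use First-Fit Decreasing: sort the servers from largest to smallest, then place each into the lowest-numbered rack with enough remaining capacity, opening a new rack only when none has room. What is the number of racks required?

Sorted descending: 36, 35, 35, 30, 30, 30, 29, 28, 27, 27, 27, 13, 13, 10, 7, 5, 4, 4.
36U → rack 1 (remaining 12U)
35U → rack 2 (remaining 13U)
35U → rack 3 (remaining 13U)
30U → rack 4 (remaining 18U)
30U → rack 5 (remaining 18U)
30U → rack 6 (remaining 18U)
29U → rack 7 (remaining 19U)
28U → rack 8 (remaining 20U)
27U → rack 9 (remaining 21U)
27U → rack 10 (remaining 21U)
27U → rack 11 (remaining 21U)
13U → rack 2 (remaining 0U)
13U → rack 3 (remaining 0U)
10U → rack 1 (remaining 2U)
7U → rack 4 (remaining 11U)
5U → rack 4 (remaining 6U)
4U → rack 4 (remaining 2U)
4U → rack 5 (remaining 14U)
Final racks: [36,10] [35,13] [35,13] [30,7,5,4] [30,4] [30] [29] [28] [27] [27] [27].

11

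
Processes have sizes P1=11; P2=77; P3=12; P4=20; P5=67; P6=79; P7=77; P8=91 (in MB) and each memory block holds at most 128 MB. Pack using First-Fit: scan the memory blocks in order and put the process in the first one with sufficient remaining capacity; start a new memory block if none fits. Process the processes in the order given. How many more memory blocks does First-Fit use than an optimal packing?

0

First-Fit: [11,77,12,20] [67] [79] [77] [91] → 5 memory blocks.
5 processes exceed 64 MB (half the capacity), and no two of those can share a memory block, so at least 5 memory blocks are needed.
So 5 is already optimal.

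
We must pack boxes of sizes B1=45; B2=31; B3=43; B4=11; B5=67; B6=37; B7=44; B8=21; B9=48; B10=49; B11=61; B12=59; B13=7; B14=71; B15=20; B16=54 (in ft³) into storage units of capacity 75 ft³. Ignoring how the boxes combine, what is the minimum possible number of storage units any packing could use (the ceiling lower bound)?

9 storage units

Total size = 45 + 31 + 43 + 11 + 67 + 37 + 44 + 21 + 48 + 49 + 61 + 59 + 7 + 71 + 20 + 54 = 668 ft³.
⌈668 / 75⌉ = 9.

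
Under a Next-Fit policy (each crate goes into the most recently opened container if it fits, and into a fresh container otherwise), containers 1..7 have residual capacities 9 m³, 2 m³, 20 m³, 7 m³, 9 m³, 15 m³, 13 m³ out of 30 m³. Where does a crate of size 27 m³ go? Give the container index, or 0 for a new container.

0

Next-Fit only looks at container 7, which has 13 m³ free.
27 m³ does not fit, so a new container is opened.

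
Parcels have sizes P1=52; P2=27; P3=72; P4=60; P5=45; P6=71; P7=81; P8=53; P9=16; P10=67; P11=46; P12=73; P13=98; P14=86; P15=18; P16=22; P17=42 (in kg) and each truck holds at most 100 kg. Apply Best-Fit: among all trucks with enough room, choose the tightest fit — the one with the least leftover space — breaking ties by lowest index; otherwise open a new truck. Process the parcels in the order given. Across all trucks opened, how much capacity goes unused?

P1 (52 kg) → truck 1 (remaining 48 kg)
P2 (27 kg) → truck 1 (remaining 21 kg)
P3 (72 kg) → truck 2 (remaining 28 kg)
P4 (60 kg) → truck 3 (remaining 40 kg)
P5 (45 kg) → truck 4 (remaining 55 kg)
P6 (71 kg) → truck 5 (remaining 29 kg)
P7 (81 kg) → truck 6 (remaining 19 kg)
P8 (53 kg) → truck 4 (remaining 2 kg)
P9 (16 kg) → truck 6 (remaining 3 kg)
P10 (67 kg) → truck 7 (remaining 33 kg)
P11 (46 kg) → truck 8 (remaining 54 kg)
P12 (73 kg) → truck 9 (remaining 27 kg)
P13 (98 kg) → truck 10 (remaining 2 kg)
P14 (86 kg) → truck 11 (remaining 14 kg)
P15 (18 kg) → truck 1 (remaining 3 kg)
P16 (22 kg) → truck 9 (remaining 5 kg)
P17 (42 kg) → truck 8 (remaining 12 kg)
11 trucks × 100 kg = 1100 kg; used 929 kg; unused 171 kg.

171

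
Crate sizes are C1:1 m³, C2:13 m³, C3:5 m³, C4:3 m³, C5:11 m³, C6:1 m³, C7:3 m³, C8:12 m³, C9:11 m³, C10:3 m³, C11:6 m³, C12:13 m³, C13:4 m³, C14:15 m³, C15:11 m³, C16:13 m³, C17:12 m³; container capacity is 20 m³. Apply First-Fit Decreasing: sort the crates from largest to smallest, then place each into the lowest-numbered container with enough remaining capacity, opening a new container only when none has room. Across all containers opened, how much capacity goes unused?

Sorted descending: 15, 13, 13, 13, 12, 12, 11, 11, 11, 6, 5, 4, 3, 3, 3, 1, 1.
Put 15 m³ in container 1; 5 m³ remain.
Put 13 m³ in container 2; 7 m³ remain.
Put 13 m³ in container 3; 7 m³ remain.
Put 13 m³ in container 4; 7 m³ remain.
Put 12 m³ in container 5; 8 m³ remain.
Put 12 m³ in container 6; 8 m³ remain.
Put 11 m³ in container 7; 9 m³ remain.
Put 11 m³ in container 8; 9 m³ remain.
Put 11 m³ in container 9; 9 m³ remain.
Put 6 m³ in container 2; 1 m³ remain.
Put 5 m³ in container 1; 0 m³ remain.
Put 4 m³ in container 3; 3 m³ remain.
Put 3 m³ in container 3; 0 m³ remain.
Put 3 m³ in container 4; 4 m³ remain.
Put 3 m³ in container 4; 1 m³ remain.
Put 1 m³ in container 2; 0 m³ remain.
Put 1 m³ in container 4; 0 m³ remain.
9 containers × 20 m³ = 180 m³; used 137 m³; unused 43 m³.

43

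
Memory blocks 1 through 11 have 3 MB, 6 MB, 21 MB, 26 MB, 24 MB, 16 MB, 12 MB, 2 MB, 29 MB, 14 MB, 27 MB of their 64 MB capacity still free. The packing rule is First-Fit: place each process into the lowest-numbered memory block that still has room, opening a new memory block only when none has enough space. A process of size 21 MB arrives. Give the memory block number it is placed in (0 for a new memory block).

Memory blocks with room: memory block 3 (21 MB), memory block 4 (26 MB), memory block 5 (24 MB), memory block 9 (29 MB), memory block 11 (27 MB).
The first with room is memory block 3.

3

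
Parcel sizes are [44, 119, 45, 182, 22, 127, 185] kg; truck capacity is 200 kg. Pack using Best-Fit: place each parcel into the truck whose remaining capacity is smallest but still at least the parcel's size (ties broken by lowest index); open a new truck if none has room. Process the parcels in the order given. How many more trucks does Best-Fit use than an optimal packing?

0

Best-Fit: [44,119,22] [45,127] [182] [185] → 4 trucks.
Total size 724 kg; any packing needs at least ⌈724/200⌉ = 4 trucks.
So 4 is already optimal.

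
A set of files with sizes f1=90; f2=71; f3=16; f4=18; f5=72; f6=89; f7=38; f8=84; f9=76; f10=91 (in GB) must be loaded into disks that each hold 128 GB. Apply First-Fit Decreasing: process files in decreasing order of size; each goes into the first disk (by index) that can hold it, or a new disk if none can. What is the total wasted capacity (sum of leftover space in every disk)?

251

Sorted descending: 91, 90, 89, 84, 76, 72, 71, 38, 18, 16.
91 GB → disk 1 (remaining 37 GB)
90 GB → disk 2 (remaining 38 GB)
89 GB → disk 3 (remaining 39 GB)
84 GB → disk 4 (remaining 44 GB)
76 GB → disk 5 (remaining 52 GB)
72 GB → disk 6 (remaining 56 GB)
71 GB → disk 7 (remaining 57 GB)
38 GB → disk 2 (remaining 0 GB)
18 GB → disk 1 (remaining 19 GB)
16 GB → disk 1 (remaining 3 GB)
7 disks × 128 GB = 896 GB; used 645 GB; unused 251 GB.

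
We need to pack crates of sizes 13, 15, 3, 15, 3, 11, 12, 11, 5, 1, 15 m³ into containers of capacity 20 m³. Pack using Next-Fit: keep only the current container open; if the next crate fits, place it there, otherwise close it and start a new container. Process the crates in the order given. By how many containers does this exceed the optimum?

Next-Fit: [13] [15,3] [15,3] [11] [12] [11,5,1] [15] → 7 containers.
7 crates exceed 10 m³ (half the capacity), and no two of those can share a container, so at least 7 containers are needed.
So 7 is already optimal.

0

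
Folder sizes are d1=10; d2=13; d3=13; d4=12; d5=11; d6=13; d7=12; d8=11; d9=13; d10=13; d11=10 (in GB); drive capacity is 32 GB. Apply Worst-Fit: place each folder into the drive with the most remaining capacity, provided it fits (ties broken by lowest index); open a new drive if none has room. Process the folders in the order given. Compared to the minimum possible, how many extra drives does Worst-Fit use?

Worst-Fit: [10,13] [13,12] [11,13] [12,11] [13,13] [10] → 6 drives.
Total size 131 GB; any packing needs at least ⌈131/32⌉ = 5 drives.
An optimal packing achieves that bound: [13,13] [13,13] [13,12] [12,11] [11,10,10] → 5 drives.
Excess: 6 − 5 = 1.

1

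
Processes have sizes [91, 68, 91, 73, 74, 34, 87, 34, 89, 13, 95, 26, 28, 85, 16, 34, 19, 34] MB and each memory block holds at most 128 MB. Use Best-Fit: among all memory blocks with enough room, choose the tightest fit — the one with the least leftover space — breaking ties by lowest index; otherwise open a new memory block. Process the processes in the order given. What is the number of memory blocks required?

Put 91 MB in memory block 1; 37 MB remain.
Put 68 MB in memory block 2; 60 MB remain.
Put 91 MB in memory block 3; 37 MB remain.
Put 73 MB in memory block 4; 55 MB remain.
Put 74 MB in memory block 5; 54 MB remain.
Put 34 MB in memory block 1; 3 MB remain.
Put 87 MB in memory block 6; 41 MB remain.
Put 34 MB in memory block 3; 3 MB remain.
Put 89 MB in memory block 7; 39 MB remain.
Put 13 MB in memory block 7; 26 MB remain.
Put 95 MB in memory block 8; 33 MB remain.
Put 26 MB in memory block 7; 0 MB remain.
Put 28 MB in memory block 8; 5 MB remain.
Put 85 MB in memory block 9; 43 MB remain.
Put 16 MB in memory block 6; 25 MB remain.
Put 34 MB in memory block 9; 9 MB remain.
Put 19 MB in memory block 6; 6 MB remain.
Put 34 MB in memory block 5; 20 MB remain.

9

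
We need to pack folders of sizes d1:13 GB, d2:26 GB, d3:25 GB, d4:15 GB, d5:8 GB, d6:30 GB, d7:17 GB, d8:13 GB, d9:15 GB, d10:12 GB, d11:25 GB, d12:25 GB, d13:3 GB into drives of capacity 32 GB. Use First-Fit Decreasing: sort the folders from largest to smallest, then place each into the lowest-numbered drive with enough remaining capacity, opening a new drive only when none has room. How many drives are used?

Sorted descending: 30, 26, 25, 25, 25, 17, 15, 15, 13, 13, 12, 8, 3.
drive 1: place 30 GB, 2 GB left
drive 2: place 26 GB, 6 GB left
drive 3: place 25 GB, 7 GB left
drive 4: place 25 GB, 7 GB left
drive 5: place 25 GB, 7 GB left
drive 6: place 17 GB, 15 GB left
drive 6: place 15 GB, 0 GB left
drive 7: place 15 GB, 17 GB left
drive 7: place 13 GB, 4 GB left
drive 8: place 13 GB, 19 GB left
drive 8: place 12 GB, 7 GB left
drive 9: place 8 GB, 24 GB left
drive 2: place 3 GB, 3 GB left

9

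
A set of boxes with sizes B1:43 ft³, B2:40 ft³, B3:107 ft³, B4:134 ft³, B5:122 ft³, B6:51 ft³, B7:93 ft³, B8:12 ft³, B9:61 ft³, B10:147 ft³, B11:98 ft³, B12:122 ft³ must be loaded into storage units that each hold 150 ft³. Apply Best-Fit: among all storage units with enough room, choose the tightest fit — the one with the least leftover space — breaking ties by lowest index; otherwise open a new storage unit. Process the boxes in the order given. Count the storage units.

Put B1 (43 ft³) in storage unit 1; 107 ft³ remain.
Put B2 (40 ft³) in storage unit 1; 67 ft³ remain.
Put B3 (107 ft³) in storage unit 2; 43 ft³ remain.
Put B4 (134 ft³) in storage unit 3; 16 ft³ remain.
Put B5 (122 ft³) in storage unit 4; 28 ft³ remain.
Put B6 (51 ft³) in storage unit 1; 16 ft³ remain.
Put B7 (93 ft³) in storage unit 5; 57 ft³ remain.
Put B8 (12 ft³) in storage unit 1; 4 ft³ remain.
Put B9 (61 ft³) in storage unit 6; 89 ft³ remain.
Put B10 (147 ft³) in storage unit 7; 3 ft³ remain.
Put B11 (98 ft³) in storage unit 8; 52 ft³ remain.
Put B12 (122 ft³) in storage unit 9; 28 ft³ remain.
Final storage units: [43,40,51,12] [107] [134] [122] [93] [61] [147] [98] [122].

9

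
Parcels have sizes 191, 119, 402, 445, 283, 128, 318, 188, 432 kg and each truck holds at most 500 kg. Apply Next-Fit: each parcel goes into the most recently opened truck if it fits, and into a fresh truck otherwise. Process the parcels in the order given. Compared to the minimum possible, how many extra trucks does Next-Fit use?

Next-Fit: [191,119] [402] [445] [283,128] [318] [188] [432] → 7 trucks.
Total size 2506 kg; any packing needs at least ⌈2506/500⌉ = 6 trucks.
An optimal packing achieves that bound: [445] [432] [402] [318,128] [283,191] [188,119] → 6 trucks.
Excess: 7 − 6 = 1.

1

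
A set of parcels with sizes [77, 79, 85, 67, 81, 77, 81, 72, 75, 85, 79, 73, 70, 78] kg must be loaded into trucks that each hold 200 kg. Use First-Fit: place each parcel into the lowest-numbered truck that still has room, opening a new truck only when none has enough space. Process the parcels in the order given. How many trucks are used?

77 kg → truck 1 (remaining 123 kg)
79 kg → truck 1 (remaining 44 kg)
85 kg → truck 2 (remaining 115 kg)
67 kg → truck 2 (remaining 48 kg)
81 kg → truck 3 (remaining 119 kg)
77 kg → truck 3 (remaining 42 kg)
81 kg → truck 4 (remaining 119 kg)
72 kg → truck 4 (remaining 47 kg)
75 kg → truck 5 (remaining 125 kg)
85 kg → truck 5 (remaining 40 kg)
79 kg → truck 6 (remaining 121 kg)
73 kg → truck 6 (remaining 48 kg)
70 kg → truck 7 (remaining 130 kg)
78 kg → truck 7 (remaining 52 kg)
Final trucks: [77,79] [85,67] [81,77] [81,72] [75,85] [79,73] [70,78].

7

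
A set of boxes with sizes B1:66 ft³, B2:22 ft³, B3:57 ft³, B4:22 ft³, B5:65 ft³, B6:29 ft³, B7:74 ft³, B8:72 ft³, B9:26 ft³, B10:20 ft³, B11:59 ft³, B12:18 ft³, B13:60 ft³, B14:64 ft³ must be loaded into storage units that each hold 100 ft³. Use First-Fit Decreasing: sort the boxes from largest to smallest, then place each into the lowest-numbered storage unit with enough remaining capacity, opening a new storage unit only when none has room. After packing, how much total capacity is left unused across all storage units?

Sorted descending: 74, 72, 66, 65, 64, 60, 59, 57, 29, 26, 22, 22, 20, 18.
Put 74 ft³ in storage unit 1; 26 ft³ remain.
Put 72 ft³ in storage unit 2; 28 ft³ remain.
Put 66 ft³ in storage unit 3; 34 ft³ remain.
Put 65 ft³ in storage unit 4; 35 ft³ remain.
Put 64 ft³ in storage unit 5; 36 ft³ remain.
Put 60 ft³ in storage unit 6; 40 ft³ remain.
Put 59 ft³ in storage unit 7; 41 ft³ remain.
Put 57 ft³ in storage unit 8; 43 ft³ remain.
Put 29 ft³ in storage unit 3; 5 ft³ remain.
Put 26 ft³ in storage unit 1; 0 ft³ remain.
Put 22 ft³ in storage unit 2; 6 ft³ remain.
Put 22 ft³ in storage unit 4; 13 ft³ remain.
Put 20 ft³ in storage unit 5; 16 ft³ remain.
Put 18 ft³ in storage unit 6; 22 ft³ remain.
8 storage units × 100 ft³ = 800 ft³; used 654 ft³; unused 146 ft³.

146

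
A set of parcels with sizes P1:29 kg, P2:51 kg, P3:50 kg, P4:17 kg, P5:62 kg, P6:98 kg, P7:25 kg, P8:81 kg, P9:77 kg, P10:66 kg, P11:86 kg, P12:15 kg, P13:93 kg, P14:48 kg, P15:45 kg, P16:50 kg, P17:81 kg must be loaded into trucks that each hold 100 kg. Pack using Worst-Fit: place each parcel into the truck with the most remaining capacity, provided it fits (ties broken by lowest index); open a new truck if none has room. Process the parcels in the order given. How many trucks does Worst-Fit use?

P1 (29 kg) → truck 1 (remaining 71 kg)
P2 (51 kg) → truck 1 (remaining 20 kg)
P3 (50 kg) → truck 2 (remaining 50 kg)
P4 (17 kg) → truck 2 (remaining 33 kg)
P5 (62 kg) → truck 3 (remaining 38 kg)
P6 (98 kg) → truck 4 (remaining 2 kg)
P7 (25 kg) → truck 3 (remaining 13 kg)
P8 (81 kg) → truck 5 (remaining 19 kg)
P9 (77 kg) → truck 6 (remaining 23 kg)
P10 (66 kg) → truck 7 (remaining 34 kg)
P11 (86 kg) → truck 8 (remaining 14 kg)
P12 (15 kg) → truck 7 (remaining 19 kg)
P13 (93 kg) → truck 9 (remaining 7 kg)
P14 (48 kg) → truck 10 (remaining 52 kg)
P15 (45 kg) → truck 10 (remaining 7 kg)
P16 (50 kg) → truck 11 (remaining 50 kg)
P17 (81 kg) → truck 12 (remaining 19 kg)
Final trucks: [29,51] [50,17] [62,25] [98] [81] [77] [66,15] [86] [93] [48,45] [50] [81].

12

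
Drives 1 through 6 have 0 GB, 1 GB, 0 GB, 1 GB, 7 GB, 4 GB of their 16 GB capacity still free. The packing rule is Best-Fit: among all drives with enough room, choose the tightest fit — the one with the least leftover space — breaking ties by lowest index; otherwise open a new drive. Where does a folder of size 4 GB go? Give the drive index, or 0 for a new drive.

Drives with room: drive 5 (7 GB), drive 6 (4 GB).
Tightest fit is drive 6 with 4 GB free.

6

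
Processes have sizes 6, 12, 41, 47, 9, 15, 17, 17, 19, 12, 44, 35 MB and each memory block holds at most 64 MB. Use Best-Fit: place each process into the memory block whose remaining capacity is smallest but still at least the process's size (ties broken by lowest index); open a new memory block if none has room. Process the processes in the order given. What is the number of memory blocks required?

5

6 MB → memory block 1 (remaining 58 MB)
12 MB → memory block 1 (remaining 46 MB)
41 MB → memory block 1 (remaining 5 MB)
47 MB → memory block 2 (remaining 17 MB)
9 MB → memory block 2 (remaining 8 MB)
15 MB → memory block 3 (remaining 49 MB)
17 MB → memory block 3 (remaining 32 MB)
17 MB → memory block 3 (remaining 15 MB)
19 MB → memory block 4 (remaining 45 MB)
12 MB → memory block 3 (remaining 3 MB)
44 MB → memory block 4 (remaining 1 MB)
35 MB → memory block 5 (remaining 29 MB)
Final memory blocks: [6,12,41] [47,9] [15,17,17,12] [19,44] [35].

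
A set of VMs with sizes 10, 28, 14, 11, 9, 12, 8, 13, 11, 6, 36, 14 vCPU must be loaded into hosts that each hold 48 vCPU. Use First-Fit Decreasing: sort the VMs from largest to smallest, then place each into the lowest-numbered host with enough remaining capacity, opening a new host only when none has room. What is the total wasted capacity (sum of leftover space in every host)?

20

Sorted descending: 36, 28, 14, 14, 13, 12, 11, 11, 10, 9, 8, 6.
host 1: place 36 vCPU, 12 vCPU left
host 2: place 28 vCPU, 20 vCPU left
host 2: place 14 vCPU, 6 vCPU left
host 3: place 14 vCPU, 34 vCPU left
host 3: place 13 vCPU, 21 vCPU left
host 1: place 12 vCPU, 0 vCPU left
host 3: place 11 vCPU, 10 vCPU left
host 4: place 11 vCPU, 37 vCPU left
host 3: place 10 vCPU, 0 vCPU left
host 4: place 9 vCPU, 28 vCPU left
host 4: place 8 vCPU, 20 vCPU left
host 2: place 6 vCPU, 0 vCPU left
4 hosts × 48 vCPU = 192 vCPU; used 172 vCPU; unused 20 vCPU.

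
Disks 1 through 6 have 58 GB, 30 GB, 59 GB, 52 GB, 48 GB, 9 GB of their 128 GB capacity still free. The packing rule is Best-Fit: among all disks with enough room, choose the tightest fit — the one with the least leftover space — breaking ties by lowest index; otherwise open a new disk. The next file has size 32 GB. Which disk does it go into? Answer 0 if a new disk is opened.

5

Disks with room: disk 1 (58 GB), disk 3 (59 GB), disk 4 (52 GB), disk 5 (48 GB).
Tightest fit is disk 5 with 48 GB free.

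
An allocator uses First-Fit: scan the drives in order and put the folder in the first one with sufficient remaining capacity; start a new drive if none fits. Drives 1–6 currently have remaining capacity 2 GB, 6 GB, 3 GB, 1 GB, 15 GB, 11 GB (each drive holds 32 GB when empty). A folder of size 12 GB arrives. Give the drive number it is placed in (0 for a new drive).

Drives with room: drive 5 (15 GB).
The first with room is drive 5.

5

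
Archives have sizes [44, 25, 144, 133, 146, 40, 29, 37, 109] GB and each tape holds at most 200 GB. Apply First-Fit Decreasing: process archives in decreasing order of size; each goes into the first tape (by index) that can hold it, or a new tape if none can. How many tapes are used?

Sorted descending: 146, 144, 133, 109, 44, 40, 37, 29, 25.
146 GB → tape 1 (remaining 54 GB)
144 GB → tape 2 (remaining 56 GB)
133 GB → tape 3 (remaining 67 GB)
109 GB → tape 4 (remaining 91 GB)
44 GB → tape 1 (remaining 10 GB)
40 GB → tape 2 (remaining 16 GB)
37 GB → tape 3 (remaining 30 GB)
29 GB → tape 3 (remaining 1 GB)
25 GB → tape 4 (remaining 66 GB)

4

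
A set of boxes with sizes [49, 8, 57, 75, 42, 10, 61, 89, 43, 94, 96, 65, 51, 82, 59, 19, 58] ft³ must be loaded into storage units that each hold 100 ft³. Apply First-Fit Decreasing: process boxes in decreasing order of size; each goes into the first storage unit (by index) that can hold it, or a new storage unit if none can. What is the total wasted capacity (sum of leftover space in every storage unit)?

142

Sorted descending: 96, 94, 89, 82, 75, 65, 61, 59, 58, 57, 51, 49, 43, 42, 19, 10, 8.
Put 96 ft³ in storage unit 1; 4 ft³ remain.
Put 94 ft³ in storage unit 2; 6 ft³ remain.
Put 89 ft³ in storage unit 3; 11 ft³ remain.
Put 82 ft³ in storage unit 4; 18 ft³ remain.
Put 75 ft³ in storage unit 5; 25 ft³ remain.
Put 65 ft³ in storage unit 6; 35 ft³ remain.
Put 61 ft³ in storage unit 7; 39 ft³ remain.
Put 59 ft³ in storage unit 8; 41 ft³ remain.
Put 58 ft³ in storage unit 9; 42 ft³ remain.
Put 57 ft³ in storage unit 10; 43 ft³ remain.
Put 51 ft³ in storage unit 11; 49 ft³ remain.
Put 49 ft³ in storage unit 11; 0 ft³ remain.
Put 43 ft³ in storage unit 10; 0 ft³ remain.
Put 42 ft³ in storage unit 9; 0 ft³ remain.
Put 19 ft³ in storage unit 5; 6 ft³ remain.
Put 10 ft³ in storage unit 3; 1 ft³ remain.
Put 8 ft³ in storage unit 4; 10 ft³ remain.
11 storage units × 100 ft³ = 1100 ft³; used 958 ft³; unused 142 ft³.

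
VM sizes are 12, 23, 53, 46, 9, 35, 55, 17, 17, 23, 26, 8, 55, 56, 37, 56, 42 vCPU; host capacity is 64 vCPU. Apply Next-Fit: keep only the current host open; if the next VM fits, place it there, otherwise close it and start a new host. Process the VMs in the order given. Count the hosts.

host 1: place 12 vCPU, 52 vCPU left
host 1: place 23 vCPU, 29 vCPU left
host 2: place 53 vCPU, 11 vCPU left
host 3: place 46 vCPU, 18 vCPU left
host 3: place 9 vCPU, 9 vCPU left
host 4: place 35 vCPU, 29 vCPU left
host 5: place 55 vCPU, 9 vCPU left
host 6: place 17 vCPU, 47 vCPU left
host 6: place 17 vCPU, 30 vCPU left
host 6: place 23 vCPU, 7 vCPU left
host 7: place 26 vCPU, 38 vCPU left
host 7: place 8 vCPU, 30 vCPU left
host 8: place 55 vCPU, 9 vCPU left
host 9: place 56 vCPU, 8 vCPU left
host 10: place 37 vCPU, 27 vCPU left
host 11: place 56 vCPU, 8 vCPU left
host 12: place 42 vCPU, 22 vCPU left
Final hosts: [12,23] [53] [46,9] [35] [55] [17,17,23] [26,8] [55] [56] [37] [56] [42].

12 hosts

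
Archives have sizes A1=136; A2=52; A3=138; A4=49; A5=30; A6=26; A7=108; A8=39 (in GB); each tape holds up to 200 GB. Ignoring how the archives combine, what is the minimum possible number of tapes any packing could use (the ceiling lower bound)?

3

Total size = 136 + 52 + 138 + 49 + 30 + 26 + 108 + 39 = 578 GB.
⌈578 / 200⌉ = 3.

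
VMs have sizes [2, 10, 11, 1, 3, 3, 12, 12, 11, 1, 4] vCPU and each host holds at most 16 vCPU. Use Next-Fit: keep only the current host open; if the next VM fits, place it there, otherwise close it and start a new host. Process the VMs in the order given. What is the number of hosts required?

2 vCPU → host 1 (remaining 14 vCPU)
10 vCPU → host 1 (remaining 4 vCPU)
11 vCPU → host 2 (remaining 5 vCPU)
1 vCPU → host 2 (remaining 4 vCPU)
3 vCPU → host 2 (remaining 1 vCPU)
3 vCPU → host 3 (remaining 13 vCPU)
12 vCPU → host 3 (remaining 1 vCPU)
12 vCPU → host 4 (remaining 4 vCPU)
11 vCPU → host 5 (remaining 5 vCPU)
1 vCPU → host 5 (remaining 4 vCPU)
4 vCPU → host 5 (remaining 0 vCPU)
Final hosts: [2,10] [11,1,3] [3,12] [12] [11,1,4].

5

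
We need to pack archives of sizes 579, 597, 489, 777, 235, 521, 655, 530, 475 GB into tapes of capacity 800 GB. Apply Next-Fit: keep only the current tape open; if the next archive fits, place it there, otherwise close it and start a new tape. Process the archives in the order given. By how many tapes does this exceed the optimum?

0

Next-Fit: [579] [597] [489] [777] [235,521] [655] [530] [475] → 8 tapes.
8 archives exceed 400 GB (half the capacity), and no two of those can share a tape, so at least 8 tapes are needed.
So 8 is already optimal.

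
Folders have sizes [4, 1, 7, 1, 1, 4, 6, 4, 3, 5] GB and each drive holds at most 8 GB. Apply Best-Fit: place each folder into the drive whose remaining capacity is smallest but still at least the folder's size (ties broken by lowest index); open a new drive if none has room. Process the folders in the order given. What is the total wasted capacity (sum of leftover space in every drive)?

4

drive 1: place 4 GB, 4 GB left
drive 1: place 1 GB, 3 GB left
drive 2: place 7 GB, 1 GB left
drive 2: place 1 GB, 0 GB left
drive 1: place 1 GB, 2 GB left
drive 3: place 4 GB, 4 GB left
drive 4: place 6 GB, 2 GB left
drive 3: place 4 GB, 0 GB left
drive 5: place 3 GB, 5 GB left
drive 5: place 5 GB, 0 GB left
5 drives × 8 GB = 40 GB; used 36 GB; unused 4 GB.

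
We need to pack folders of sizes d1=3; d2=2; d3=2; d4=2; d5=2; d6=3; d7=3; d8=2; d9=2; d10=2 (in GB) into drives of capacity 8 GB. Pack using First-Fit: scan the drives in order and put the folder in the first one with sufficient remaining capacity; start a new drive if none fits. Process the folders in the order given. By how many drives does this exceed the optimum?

First-Fit: [3,2,2] [2,2,3] [3,2,2] [2] → 4 drives.
Total size 23 GB; any packing needs at least ⌈23/8⌉ = 3 drives.
An optimal packing achieves that bound: [3,3,2] [3,2,2] [2,2,2,2] → 3 drives.
Excess: 4 − 3 = 1.

1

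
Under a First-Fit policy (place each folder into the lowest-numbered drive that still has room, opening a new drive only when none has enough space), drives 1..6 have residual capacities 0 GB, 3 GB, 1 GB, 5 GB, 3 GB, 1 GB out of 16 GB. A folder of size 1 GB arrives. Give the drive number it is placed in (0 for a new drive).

Drives with room: drive 2 (3 GB), drive 3 (1 GB), drive 4 (5 GB), drive 5 (3 GB), drive 6 (1 GB).
The first with room is drive 2.

2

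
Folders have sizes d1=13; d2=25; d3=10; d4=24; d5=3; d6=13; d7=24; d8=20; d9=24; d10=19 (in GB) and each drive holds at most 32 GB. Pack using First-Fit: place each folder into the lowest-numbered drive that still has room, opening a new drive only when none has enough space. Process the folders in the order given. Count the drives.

7

d1 (13 GB) → drive 1 (remaining 19 GB)
d2 (25 GB) → drive 2 (remaining 7 GB)
d3 (10 GB) → drive 1 (remaining 9 GB)
d4 (24 GB) → drive 3 (remaining 8 GB)
d5 (3 GB) → drive 1 (remaining 6 GB)
d6 (13 GB) → drive 4 (remaining 19 GB)
d7 (24 GB) → drive 5 (remaining 8 GB)
d8 (20 GB) → drive 6 (remaining 12 GB)
d9 (24 GB) → drive 7 (remaining 8 GB)
d10 (19 GB) → drive 4 (remaining 0 GB)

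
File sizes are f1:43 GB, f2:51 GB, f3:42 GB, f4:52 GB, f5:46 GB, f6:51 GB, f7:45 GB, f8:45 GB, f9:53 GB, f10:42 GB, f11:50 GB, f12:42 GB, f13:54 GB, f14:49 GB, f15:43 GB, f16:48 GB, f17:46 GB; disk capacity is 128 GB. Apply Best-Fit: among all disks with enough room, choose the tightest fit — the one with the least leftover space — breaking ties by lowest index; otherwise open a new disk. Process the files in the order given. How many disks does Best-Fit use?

disk 1: place f1 (43 GB), 85 GB left
disk 1: place f2 (51 GB), 34 GB left
disk 2: place f3 (42 GB), 86 GB left
disk 2: place f4 (52 GB), 34 GB left
disk 3: place f5 (46 GB), 82 GB left
disk 3: place f6 (51 GB), 31 GB left
disk 4: place f7 (45 GB), 83 GB left
disk 4: place f8 (45 GB), 38 GB left
disk 5: place f9 (53 GB), 75 GB left
disk 5: place f10 (42 GB), 33 GB left
disk 6: place f11 (50 GB), 78 GB left
disk 6: place f12 (42 GB), 36 GB left
disk 7: place f13 (54 GB), 74 GB left
disk 7: place f14 (49 GB), 25 GB left
disk 8: place f15 (43 GB), 85 GB left
disk 8: place f16 (48 GB), 37 GB left
disk 9: place f17 (46 GB), 82 GB left
Final disks: [43,51] [42,52] [46,51] [45,45] [53,42] [50,42] [54,49] [43,48] [46].

9 disks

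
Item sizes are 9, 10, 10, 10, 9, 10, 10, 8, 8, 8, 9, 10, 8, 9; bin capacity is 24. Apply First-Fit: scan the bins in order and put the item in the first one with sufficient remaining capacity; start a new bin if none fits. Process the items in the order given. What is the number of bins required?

Put 9 in bin 1; 15 remain.
Put 10 in bin 1; 5 remain.
Put 10 in bin 2; 14 remain.
Put 10 in bin 2; 4 remain.
Put 9 in bin 3; 15 remain.
Put 10 in bin 3; 5 remain.
Put 10 in bin 4; 14 remain.
Put 8 in bin 4; 6 remain.
Put 8 in bin 5; 16 remain.
Put 8 in bin 5; 8 remain.
Put 9 in bin 6; 15 remain.
Put 10 in bin 6; 5 remain.
Put 8 in bin 5; 0 remain.
Put 9 in bin 7; 15 remain.

7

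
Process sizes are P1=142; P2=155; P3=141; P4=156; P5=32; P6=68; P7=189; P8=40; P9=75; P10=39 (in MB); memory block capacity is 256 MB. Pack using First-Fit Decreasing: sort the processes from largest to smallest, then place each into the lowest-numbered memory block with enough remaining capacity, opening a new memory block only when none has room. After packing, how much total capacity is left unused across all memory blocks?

243

Sorted descending: 189, 156, 155, 142, 141, 75, 68, 40, 39, 32.
189 MB → memory block 1 (remaining 67 MB)
156 MB → memory block 2 (remaining 100 MB)
155 MB → memory block 3 (remaining 101 MB)
142 MB → memory block 4 (remaining 114 MB)
141 MB → memory block 5 (remaining 115 MB)
75 MB → memory block 2 (remaining 25 MB)
68 MB → memory block 3 (remaining 33 MB)
40 MB → memory block 1 (remaining 27 MB)
39 MB → memory block 4 (remaining 75 MB)
32 MB → memory block 3 (remaining 1 MB)
5 memory blocks × 256 MB = 1280 MB; used 1037 MB; unused 243 MB.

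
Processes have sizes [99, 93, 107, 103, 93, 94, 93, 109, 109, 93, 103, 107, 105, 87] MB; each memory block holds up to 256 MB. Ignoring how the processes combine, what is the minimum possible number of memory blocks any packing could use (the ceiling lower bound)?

6 memory blocks

Total size = 99 + 93 + 107 + 103 + 93 + 94 + 93 + 109 + 109 + 93 + 103 + 107 + 105 + 87 = 1395 MB.
⌈1395 / 256⌉ = 6.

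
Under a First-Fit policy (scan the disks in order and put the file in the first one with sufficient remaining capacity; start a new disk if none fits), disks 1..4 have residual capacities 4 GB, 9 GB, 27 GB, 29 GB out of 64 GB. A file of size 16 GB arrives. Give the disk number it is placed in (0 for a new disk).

3

Disks with room: disk 3 (27 GB), disk 4 (29 GB).
The first with room is disk 3.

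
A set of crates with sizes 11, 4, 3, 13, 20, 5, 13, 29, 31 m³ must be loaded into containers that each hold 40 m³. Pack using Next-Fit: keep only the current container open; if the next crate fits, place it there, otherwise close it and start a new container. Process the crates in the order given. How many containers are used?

11 m³ → container 1 (remaining 29 m³)
4 m³ → container 1 (remaining 25 m³)
3 m³ → container 1 (remaining 22 m³)
13 m³ → container 1 (remaining 9 m³)
20 m³ → container 2 (remaining 20 m³)
5 m³ → container 2 (remaining 15 m³)
13 m³ → container 2 (remaining 2 m³)
29 m³ → container 3 (remaining 11 m³)
31 m³ → container 4 (remaining 9 m³)

4 containers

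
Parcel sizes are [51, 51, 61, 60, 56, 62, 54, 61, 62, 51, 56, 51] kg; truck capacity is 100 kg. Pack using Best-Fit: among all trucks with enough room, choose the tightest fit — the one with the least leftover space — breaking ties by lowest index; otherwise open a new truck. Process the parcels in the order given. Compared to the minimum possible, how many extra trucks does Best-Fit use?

Best-Fit: [51] [51] [61] [60] [56] [62] [54] [61] [62] [51] [56] [51] → 12 trucks.
12 parcels exceed 50 kg (half the capacity), and no two of those can share a truck, so at least 12 trucks are needed.
So 12 is already optimal.

0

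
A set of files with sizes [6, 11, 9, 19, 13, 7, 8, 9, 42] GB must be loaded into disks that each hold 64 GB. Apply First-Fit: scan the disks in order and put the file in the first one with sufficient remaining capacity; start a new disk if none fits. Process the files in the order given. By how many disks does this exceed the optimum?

1

First-Fit: [6,11,9,19,13] [7,8,9] [42] → 3 disks.
Total size 124 GB; any packing needs at least ⌈124/64⌉ = 2 disks.
An optimal packing achieves that bound: [42,19] [13,11,9,9,8,7,6] → 2 disks.
Excess: 3 − 2 = 1.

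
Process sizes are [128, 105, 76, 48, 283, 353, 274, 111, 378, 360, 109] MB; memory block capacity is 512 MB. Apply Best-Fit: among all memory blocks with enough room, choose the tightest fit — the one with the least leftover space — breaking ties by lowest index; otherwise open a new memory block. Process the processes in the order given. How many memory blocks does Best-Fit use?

6

Put 128 MB in memory block 1; 384 MB remain.
Put 105 MB in memory block 1; 279 MB remain.
Put 76 MB in memory block 1; 203 MB remain.
Put 48 MB in memory block 1; 155 MB remain.
Put 283 MB in memory block 2; 229 MB remain.
Put 353 MB in memory block 3; 159 MB remain.
Put 274 MB in memory block 4; 238 MB remain.
Put 111 MB in memory block 1; 44 MB remain.
Put 378 MB in memory block 5; 134 MB remain.
Put 360 MB in memory block 6; 152 MB remain.
Put 109 MB in memory block 5; 25 MB remain.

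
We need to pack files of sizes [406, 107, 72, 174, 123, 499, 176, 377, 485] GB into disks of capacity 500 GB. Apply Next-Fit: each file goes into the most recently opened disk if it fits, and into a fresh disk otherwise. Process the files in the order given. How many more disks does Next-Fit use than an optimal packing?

Next-Fit: [406] [107,72,174,123] [499] [176] [377] [485] → 6 disks.
Total size 2419 GB; any packing needs at least ⌈2419/500⌉ = 5 disks.
An optimal packing achieves that bound: [499] [485] [406,72] [377,123] [176,174,107] → 5 disks.
Excess: 6 − 5 = 1.

1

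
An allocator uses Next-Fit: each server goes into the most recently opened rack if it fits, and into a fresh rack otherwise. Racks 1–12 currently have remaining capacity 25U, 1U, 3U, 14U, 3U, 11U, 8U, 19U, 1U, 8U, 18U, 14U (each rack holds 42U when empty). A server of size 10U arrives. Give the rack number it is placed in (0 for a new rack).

12

Next-Fit only looks at rack 12, which has 14U free.
10U fits there.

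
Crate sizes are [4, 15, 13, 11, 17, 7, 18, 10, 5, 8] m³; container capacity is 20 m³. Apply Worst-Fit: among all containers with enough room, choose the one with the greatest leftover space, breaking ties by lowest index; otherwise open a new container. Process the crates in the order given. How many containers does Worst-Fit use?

7

4 m³ → container 1 (remaining 16 m³)
15 m³ → container 1 (remaining 1 m³)
13 m³ → container 2 (remaining 7 m³)
11 m³ → container 3 (remaining 9 m³)
17 m³ → container 4 (remaining 3 m³)
7 m³ → container 3 (remaining 2 m³)
18 m³ → container 5 (remaining 2 m³)
10 m³ → container 6 (remaining 10 m³)
5 m³ → container 6 (remaining 5 m³)
8 m³ → container 7 (remaining 12 m³)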